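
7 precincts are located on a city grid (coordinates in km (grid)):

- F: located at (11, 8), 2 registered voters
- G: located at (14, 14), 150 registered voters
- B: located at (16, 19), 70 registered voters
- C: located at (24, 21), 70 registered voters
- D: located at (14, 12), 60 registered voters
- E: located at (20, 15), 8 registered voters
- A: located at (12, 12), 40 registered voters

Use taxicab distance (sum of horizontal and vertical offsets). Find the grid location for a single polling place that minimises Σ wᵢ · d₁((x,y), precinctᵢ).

(14, 14)

Manhattan distance separates: Σwᵢ(|x−xᵢ|+|y−yᵢ|) = Σwᵢ|x−xᵢ| + Σwᵢ|y−yᵢ|, so x and y are optimised independently as 1-D weighted medians.
Total weight W = 400; half = 200.
x-coordinate, sorted with cumulative weight:
  x=11 (F, w=2) cum 2
  x=12 (A, w=40) cum 42
  x=14 (G, w=150) cum 192
  x=14 (D, w=60) cum 252  ← median
  x=16 (B, w=70) cum 322
  x=20 (E, w=8) cum 330
  x=24 (C, w=70) cum 400
⇒ x* = 14
y-coordinate, sorted with cumulative weight:
  y=8 (F, w=2) cum 2
  y=12 (D, w=60) cum 62
  y=12 (A, w=40) cum 102
  y=14 (G, w=150) cum 252  ← median
  y=15 (E, w=8) cum 260
  y=19 (B, w=70) cum 330
  y=21 (C, w=70) cum 400
⇒ y* = 14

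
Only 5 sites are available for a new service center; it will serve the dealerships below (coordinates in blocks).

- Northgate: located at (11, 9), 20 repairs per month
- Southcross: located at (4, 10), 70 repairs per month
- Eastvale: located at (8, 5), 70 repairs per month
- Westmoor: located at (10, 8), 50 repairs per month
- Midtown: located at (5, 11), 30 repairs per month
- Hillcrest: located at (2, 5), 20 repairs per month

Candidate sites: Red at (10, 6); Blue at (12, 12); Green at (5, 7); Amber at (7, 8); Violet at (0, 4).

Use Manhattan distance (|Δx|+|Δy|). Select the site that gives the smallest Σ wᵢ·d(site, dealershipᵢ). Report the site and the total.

Total weighted distance at each candidate:
  Red (10, 6): total = 1570
  Blue (12, 12): total = 2430
  Green (5, 7): total = 1310
  Amber (7, 8): total = 1190
  Violet (0, 4): total = 2770
Minimum is at Amber with total 1190 blocks.

Amber, total 1190 blocks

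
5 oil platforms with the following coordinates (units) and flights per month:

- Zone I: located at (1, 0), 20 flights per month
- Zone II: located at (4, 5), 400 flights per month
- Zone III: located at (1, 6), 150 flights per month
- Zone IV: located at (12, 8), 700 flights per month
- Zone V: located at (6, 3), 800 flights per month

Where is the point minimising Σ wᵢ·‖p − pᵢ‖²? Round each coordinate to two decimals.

The minimiser of Σwᵢ‖p−pᵢ‖² is the weighted centroid p* = (Σwᵢpᵢ)/(Σwᵢ).
Σwᵢ = 2070.
Σwᵢxᵢ = 20·1 + 400·4 + 150·1 + 700·12 + 800·6 = 14970.
Σwᵢyᵢ = 20·0 + 400·5 + 150·6 + 700·8 + 800·3 = 10900.
x* = 14970/2070 = 7.23, y* = 10900/2070 = 5.27.

(7.23, 5.27)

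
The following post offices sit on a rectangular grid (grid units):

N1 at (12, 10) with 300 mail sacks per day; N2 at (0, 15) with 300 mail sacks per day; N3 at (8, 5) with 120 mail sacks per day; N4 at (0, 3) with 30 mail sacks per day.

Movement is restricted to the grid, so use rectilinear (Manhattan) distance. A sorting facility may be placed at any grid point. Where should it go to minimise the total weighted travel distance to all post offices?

(8, 10)

Manhattan distance separates: Σwᵢ(|x−xᵢ|+|y−yᵢ|) = Σwᵢ|x−xᵢ| + Σwᵢ|y−yᵢ|, so x and y are optimised independently as 1-D weighted medians.
Total weight W = 750; half = 375.
x-coordinate, sorted with cumulative weight:
  x=0 (N2, w=300) cum 300
  x=0 (N4, w=30) cum 330
  x=8 (N3, w=120) cum 450  ← median
  x=12 (N1, w=300) cum 750
⇒ x* = 8
y-coordinate, sorted with cumulative weight:
  y=3 (N4, w=30) cum 30
  y=5 (N3, w=120) cum 150
  y=10 (N1, w=300) cum 450  ← median
  y=15 (N2, w=300) cum 750
⇒ y* = 10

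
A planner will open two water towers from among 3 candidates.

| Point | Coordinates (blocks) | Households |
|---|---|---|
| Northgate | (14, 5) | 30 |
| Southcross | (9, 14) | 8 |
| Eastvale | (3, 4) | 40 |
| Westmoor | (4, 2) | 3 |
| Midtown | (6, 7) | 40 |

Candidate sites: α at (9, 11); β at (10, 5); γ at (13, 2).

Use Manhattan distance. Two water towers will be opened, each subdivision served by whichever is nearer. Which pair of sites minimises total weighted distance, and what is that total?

{α, β}, total 731

Evaluate every pair (each demand assigned to the nearer of the two):
  {α, β}: total = 731
  {β, γ}: total = 787
  {α, γ}: total = 931
Best pair: {α, β} with total 731.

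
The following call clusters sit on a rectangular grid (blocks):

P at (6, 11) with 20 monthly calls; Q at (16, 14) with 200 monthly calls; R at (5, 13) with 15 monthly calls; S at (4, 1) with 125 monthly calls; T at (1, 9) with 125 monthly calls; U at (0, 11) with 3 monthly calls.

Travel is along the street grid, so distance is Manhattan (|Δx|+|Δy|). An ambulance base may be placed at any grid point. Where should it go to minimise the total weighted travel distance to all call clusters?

(4, 9)

Manhattan distance separates: Σwᵢ(|x−xᵢ|+|y−yᵢ|) = Σwᵢ|x−xᵢ| + Σwᵢ|y−yᵢ|, so x and y are optimised independently as 1-D weighted medians.
Total weight W = 488; half = 244.
x-coordinate, sorted with cumulative weight:
  x=0 (U, w=3) cum 3
  x=1 (T, w=125) cum 128
  x=4 (S, w=125) cum 253  ← median
  x=5 (R, w=15) cum 268
  x=6 (P, w=20) cum 288
  x=16 (Q, w=200) cum 488
⇒ x* = 4
y-coordinate, sorted with cumulative weight:
  y=1 (S, w=125) cum 125
  y=9 (T, w=125) cum 250  ← median
  y=11 (P, w=20) cum 270
  y=11 (U, w=3) cum 273
  y=13 (R, w=15) cum 288
  y=14 (Q, w=200) cum 488
⇒ y* = 9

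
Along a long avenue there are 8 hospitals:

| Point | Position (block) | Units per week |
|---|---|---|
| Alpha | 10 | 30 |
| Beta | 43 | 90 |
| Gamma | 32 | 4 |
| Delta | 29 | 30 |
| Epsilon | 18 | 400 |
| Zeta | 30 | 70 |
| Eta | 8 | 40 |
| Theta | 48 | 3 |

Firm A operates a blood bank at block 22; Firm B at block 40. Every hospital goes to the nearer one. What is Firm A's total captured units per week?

570

The indifferent point is the midpoint (22+40)/2 = 31; hospitals left of it (closer to Firm A at 22) go to Firm A, those right go to Firm B.
  Eta at 8 (w=40) → Firm A
  Alpha at 10 (w=30) → Firm A
  Epsilon at 18 (w=400) → Firm A
  Delta at 29 (w=30) → Firm A
  Zeta at 30 (w=70) → Firm A
  Gamma at 32 (w=4) → Firm B
  Beta at 43 (w=90) → Firm B
  Theta at 48 (w=3) → Firm B
Firm A captures 570; Firm B captures 97.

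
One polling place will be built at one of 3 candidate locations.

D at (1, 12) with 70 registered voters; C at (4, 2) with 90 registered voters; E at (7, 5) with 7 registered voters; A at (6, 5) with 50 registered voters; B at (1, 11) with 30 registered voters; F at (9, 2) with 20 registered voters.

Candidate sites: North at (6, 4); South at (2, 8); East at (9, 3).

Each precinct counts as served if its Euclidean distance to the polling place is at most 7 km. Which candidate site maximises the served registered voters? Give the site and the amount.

South, covering 247

Coverage radius r = 7 km; a point is covered iff (Δx)²+(Δy)² ≤ 7² = 49.
  North (6, 4): covers {C, E, A, F} → 167
  South (2, 8): covers {D, C, E, A, B} → 247
  East (9, 3): covers {C, E, A, F} → 167
Maximum coverage at South: 247 registered voters.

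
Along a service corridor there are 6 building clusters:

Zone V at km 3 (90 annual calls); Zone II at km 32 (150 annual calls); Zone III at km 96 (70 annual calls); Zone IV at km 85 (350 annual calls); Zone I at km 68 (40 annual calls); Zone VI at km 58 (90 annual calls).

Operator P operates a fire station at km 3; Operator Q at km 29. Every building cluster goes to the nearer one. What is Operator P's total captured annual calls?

The indifferent point is the midpoint (3+29)/2 = 16; building clusters left of it (closer to Operator P at 3) go to Operator P, those right go to Operator Q.
  Zone V at 3 (w=90) → Operator P
  Zone II at 32 (w=150) → Operator Q
  Zone VI at 58 (w=90) → Operator Q
  Zone I at 68 (w=40) → Operator Q
  Zone IV at 85 (w=350) → Operator Q
  Zone III at 96 (w=70) → Operator Q
Operator P captures 90; Operator Q captures 700.

90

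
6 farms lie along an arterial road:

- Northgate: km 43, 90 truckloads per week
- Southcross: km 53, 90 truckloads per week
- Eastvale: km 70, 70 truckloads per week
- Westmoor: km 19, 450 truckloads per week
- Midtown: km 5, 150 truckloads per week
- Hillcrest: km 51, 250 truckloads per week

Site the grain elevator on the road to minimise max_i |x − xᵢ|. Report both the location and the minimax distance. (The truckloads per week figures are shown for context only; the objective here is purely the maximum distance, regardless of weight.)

The 1-center on a line is the midpoint of the two extreme points: leftmost at 5, rightmost at 70.
Optimal location = (5 + 70)/2 = 37.5; maximum distance = (70 − 5)/2 = 32.5.

location 37.5, max distance 32.5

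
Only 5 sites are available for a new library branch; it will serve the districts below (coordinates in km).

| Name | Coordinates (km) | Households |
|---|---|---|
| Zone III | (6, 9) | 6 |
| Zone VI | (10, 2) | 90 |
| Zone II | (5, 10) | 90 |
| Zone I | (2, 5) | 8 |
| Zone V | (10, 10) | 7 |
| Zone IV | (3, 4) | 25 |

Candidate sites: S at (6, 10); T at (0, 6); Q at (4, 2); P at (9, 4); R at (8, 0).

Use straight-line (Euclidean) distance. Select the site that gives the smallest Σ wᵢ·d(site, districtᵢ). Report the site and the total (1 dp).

Total weighted distance at each candidate:
  S (6, 10): total = 1147.9
  T (0, 6): total = 1769.3
  Q (4, 2): total = 1464.0
  P (9, 4): total = 1134.4
  R (8, 0): total = 1543.4
Minimum is at P with total 1134.4 km.

P, total 1134.4 km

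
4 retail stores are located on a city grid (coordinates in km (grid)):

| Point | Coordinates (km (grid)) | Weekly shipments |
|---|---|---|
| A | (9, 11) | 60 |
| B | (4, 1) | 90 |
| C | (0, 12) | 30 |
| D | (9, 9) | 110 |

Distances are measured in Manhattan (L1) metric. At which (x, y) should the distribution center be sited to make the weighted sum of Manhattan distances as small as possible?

Manhattan distance separates: Σwᵢ(|x−xᵢ|+|y−yᵢ|) = Σwᵢ|x−xᵢ| + Σwᵢ|y−yᵢ|, so x and y are optimised independently as 1-D weighted medians.
Total weight W = 290; half = 145.
x-coordinate, sorted with cumulative weight:
  x=0 (C, w=30) cum 30
  x=4 (B, w=90) cum 120
  x=9 (A, w=60) cum 180  ← median
  x=9 (D, w=110) cum 290
⇒ x* = 9
y-coordinate, sorted with cumulative weight:
  y=1 (B, w=90) cum 90
  y=9 (D, w=110) cum 200  ← median
  y=11 (A, w=60) cum 260
  y=12 (C, w=30) cum 290
⇒ y* = 9

(9, 9)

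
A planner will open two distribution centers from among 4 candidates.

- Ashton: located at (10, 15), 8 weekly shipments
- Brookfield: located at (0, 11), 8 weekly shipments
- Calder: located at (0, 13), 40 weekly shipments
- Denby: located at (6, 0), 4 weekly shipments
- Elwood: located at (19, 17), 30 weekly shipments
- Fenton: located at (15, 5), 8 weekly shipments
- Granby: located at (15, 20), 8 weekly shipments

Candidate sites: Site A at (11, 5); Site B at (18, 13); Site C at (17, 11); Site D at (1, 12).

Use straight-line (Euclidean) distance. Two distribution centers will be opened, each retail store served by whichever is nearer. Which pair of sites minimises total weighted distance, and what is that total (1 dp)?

{Site B, Site D}, total 438.8

Evaluate every pair (each demand assigned to the nearer of the two):
  {Site B, Site D}: total = 438.8
  {Site C, Site D}: total = 498.5
  {Site A, Site D}: total = 760.9
  {Site A, Site B}: total = 955.2
  {Site A, Site C}: total = 1032.6
  {Site B, Site C}: total = 1182.6
Best pair: {Site B, Site D} with total 438.8.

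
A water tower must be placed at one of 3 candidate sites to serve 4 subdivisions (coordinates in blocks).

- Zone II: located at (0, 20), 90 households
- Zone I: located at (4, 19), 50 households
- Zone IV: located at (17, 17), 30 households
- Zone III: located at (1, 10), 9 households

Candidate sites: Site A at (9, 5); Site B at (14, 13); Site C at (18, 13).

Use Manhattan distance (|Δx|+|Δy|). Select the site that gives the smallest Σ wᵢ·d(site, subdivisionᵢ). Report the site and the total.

Site B, total 3044 blocks

Total weighted distance at each candidate:
  Site A (9, 5): total = 3827
  Site B (14, 13): total = 3044
  Site C (18, 13): total = 3580
Minimum is at Site B with total 3044 blocks.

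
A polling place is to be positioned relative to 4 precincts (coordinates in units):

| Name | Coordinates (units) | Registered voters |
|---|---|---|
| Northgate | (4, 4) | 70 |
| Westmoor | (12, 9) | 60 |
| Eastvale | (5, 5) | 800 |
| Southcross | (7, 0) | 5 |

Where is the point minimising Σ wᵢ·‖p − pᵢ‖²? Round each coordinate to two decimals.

(5.39, 5.16)

The minimiser of Σwᵢ‖p−pᵢ‖² is the weighted centroid p* = (Σwᵢpᵢ)/(Σwᵢ).
Σwᵢ = 935.
Σwᵢxᵢ = 70·4 + 60·12 + 800·5 + 5·7 = 5035.
Σwᵢyᵢ = 70·4 + 60·9 + 800·5 + 5·0 = 4820.
x* = 5035/935 = 5.39, y* = 4820/935 = 5.16.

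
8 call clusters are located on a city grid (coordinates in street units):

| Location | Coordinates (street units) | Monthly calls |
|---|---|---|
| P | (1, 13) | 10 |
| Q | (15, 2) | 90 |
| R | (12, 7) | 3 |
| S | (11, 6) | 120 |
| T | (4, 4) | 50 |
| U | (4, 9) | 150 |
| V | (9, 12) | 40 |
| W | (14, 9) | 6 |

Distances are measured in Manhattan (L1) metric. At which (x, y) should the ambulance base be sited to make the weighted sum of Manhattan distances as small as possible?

(9, 6)

Manhattan distance separates: Σwᵢ(|x−xᵢ|+|y−yᵢ|) = Σwᵢ|x−xᵢ| + Σwᵢ|y−yᵢ|, so x and y are optimised independently as 1-D weighted medians.
Total weight W = 469; half = 234.5.
x-coordinate, sorted with cumulative weight:
  x=1 (P, w=10) cum 10
  x=4 (T, w=50) cum 60
  x=4 (U, w=150) cum 210
  x=9 (V, w=40) cum 250  ← median
  x=11 (S, w=120) cum 370
  x=12 (R, w=3) cum 373
  x=14 (W, w=6) cum 379
  x=15 (Q, w=90) cum 469
⇒ x* = 9
y-coordinate, sorted with cumulative weight:
  y=2 (Q, w=90) cum 90
  y=4 (T, w=50) cum 140
  y=6 (S, w=120) cum 260  ← median
  y=7 (R, w=3) cum 263
  y=9 (U, w=150) cum 413
  y=9 (W, w=6) cum 419
  y=12 (V, w=40) cum 459
  y=13 (P, w=10) cum 469
⇒ y* = 6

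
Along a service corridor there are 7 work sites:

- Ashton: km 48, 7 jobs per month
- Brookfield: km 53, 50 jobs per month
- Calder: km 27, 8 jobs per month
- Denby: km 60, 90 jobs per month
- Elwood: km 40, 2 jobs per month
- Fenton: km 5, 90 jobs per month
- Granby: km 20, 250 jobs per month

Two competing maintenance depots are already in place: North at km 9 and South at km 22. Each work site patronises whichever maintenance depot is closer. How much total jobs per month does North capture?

The indifferent point is the midpoint (9+22)/2 = 15.5; work sites left of it (closer to North at 9) go to North, those right go to South.
  Fenton at 5 (w=90) → North
  Granby at 20 (w=250) → South
  Calder at 27 (w=8) → South
  Elwood at 40 (w=2) → South
  Ashton at 48 (w=7) → South
  Brookfield at 53 (w=50) → South
  Denby at 60 (w=90) → South
North captures 90; South captures 407.

90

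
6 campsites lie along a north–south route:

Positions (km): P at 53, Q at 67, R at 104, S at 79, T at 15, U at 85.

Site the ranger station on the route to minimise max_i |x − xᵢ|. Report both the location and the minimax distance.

The 1-center on a line is the midpoint of the two extreme points: leftmost at 15, rightmost at 104.
Optimal location = (15 + 104)/2 = 59.5; maximum distance = (104 − 15)/2 = 44.5.

location 59.5, max distance 44.5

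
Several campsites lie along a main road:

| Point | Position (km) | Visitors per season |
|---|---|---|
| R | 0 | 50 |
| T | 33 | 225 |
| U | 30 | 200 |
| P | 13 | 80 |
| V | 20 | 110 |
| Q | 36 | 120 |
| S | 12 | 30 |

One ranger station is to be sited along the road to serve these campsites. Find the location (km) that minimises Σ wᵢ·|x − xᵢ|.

For a sum of weighted absolute distances on a line, the optimum is the weighted median (not the mean). Total weight W = 815; half-weight = 407.5.
Sort by position and accumulate weight:
  km 0 (R, w=50) → cum 50
  km 12 (S, w=30) → cum 80
  km 13 (P, w=80) → cum 160
  km 20 (V, w=110) → cum 270
  km 30 (U, w=200) → cum 470  ≥ 407.5 → median here
  km 33 (T, w=225) → cum 695
  km 36 (Q, w=120) → cum 815
Optimal location: km 30.

x = 30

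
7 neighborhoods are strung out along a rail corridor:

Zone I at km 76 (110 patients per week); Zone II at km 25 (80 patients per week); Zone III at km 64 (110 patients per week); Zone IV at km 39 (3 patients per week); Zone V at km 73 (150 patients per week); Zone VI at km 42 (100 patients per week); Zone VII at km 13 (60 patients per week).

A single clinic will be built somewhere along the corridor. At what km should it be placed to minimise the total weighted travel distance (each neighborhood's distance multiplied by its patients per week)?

For a sum of weighted absolute distances on a line, the optimum is the weighted median (not the mean). Total weight W = 613; half-weight = 306.5.
Sort by position and accumulate weight:
  km 13 (Zone VII, w=60) → cum 60
  km 25 (Zone II, w=80) → cum 140
  km 39 (Zone IV, w=3) → cum 143
  km 42 (Zone VI, w=100) → cum 243
  km 64 (Zone III, w=110) → cum 353  ≥ 306.5 → median here
  km 73 (Zone V, w=150) → cum 503
  km 76 (Zone I, w=110) → cum 613
Optimal location: km 64.

x = 64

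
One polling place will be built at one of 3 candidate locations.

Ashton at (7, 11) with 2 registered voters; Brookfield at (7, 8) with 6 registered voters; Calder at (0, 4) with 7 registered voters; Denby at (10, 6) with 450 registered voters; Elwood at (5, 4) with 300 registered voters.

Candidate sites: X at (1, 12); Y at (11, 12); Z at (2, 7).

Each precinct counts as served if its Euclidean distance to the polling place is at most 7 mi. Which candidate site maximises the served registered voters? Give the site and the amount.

Y, covering 458

Coverage radius r = 7 mi; a point is covered iff (Δx)²+(Δy)² ≤ 7² = 49.
  X (1, 12): covers {Ashton} → 2
  Y (11, 12): covers {Ashton, Brookfield, Denby} → 458
  Z (2, 7): covers {Ashton, Brookfield, Calder, Elwood} → 315
Maximum coverage at Y: 458 registered voters.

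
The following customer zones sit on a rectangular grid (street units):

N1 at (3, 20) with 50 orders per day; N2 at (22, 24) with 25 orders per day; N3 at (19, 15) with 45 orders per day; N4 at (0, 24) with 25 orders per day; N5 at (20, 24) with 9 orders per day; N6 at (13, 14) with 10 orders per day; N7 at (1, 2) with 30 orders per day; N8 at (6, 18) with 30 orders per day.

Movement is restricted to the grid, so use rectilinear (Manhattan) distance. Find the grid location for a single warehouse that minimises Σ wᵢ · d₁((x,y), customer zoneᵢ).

(6, 18)

Manhattan distance separates: Σwᵢ(|x−xᵢ|+|y−yᵢ|) = Σwᵢ|x−xᵢ| + Σwᵢ|y−yᵢ|, so x and y are optimised independently as 1-D weighted medians.
Total weight W = 224; half = 112.
x-coordinate, sorted with cumulative weight:
  x=0 (N4, w=25) cum 25
  x=1 (N7, w=30) cum 55
  x=3 (N1, w=50) cum 105
  x=6 (N8, w=30) cum 135  ← median
  x=13 (N6, w=10) cum 145
  x=19 (N3, w=45) cum 190
  x=20 (N5, w=9) cum 199
  x=22 (N2, w=25) cum 224
⇒ x* = 6
y-coordinate, sorted with cumulative weight:
  y=2 (N7, w=30) cum 30
  y=14 (N6, w=10) cum 40
  y=15 (N3, w=45) cum 85
  y=18 (N8, w=30) cum 115  ← median
  y=20 (N1, w=50) cum 165
  y=24 (N2, w=25) cum 190
  y=24 (N4, w=25) cum 215
  y=24 (N5, w=9) cum 224
⇒ y* = 18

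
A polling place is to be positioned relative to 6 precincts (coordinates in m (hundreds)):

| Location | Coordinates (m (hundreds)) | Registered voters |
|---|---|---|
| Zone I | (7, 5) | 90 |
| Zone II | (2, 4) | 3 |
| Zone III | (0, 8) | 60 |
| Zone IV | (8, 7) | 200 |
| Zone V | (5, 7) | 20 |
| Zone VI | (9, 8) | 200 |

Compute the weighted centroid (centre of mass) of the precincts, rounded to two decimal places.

The minimiser of Σwᵢ‖p−pᵢ‖² is the weighted centroid p* = (Σwᵢpᵢ)/(Σwᵢ).
Σwᵢ = 573.
Σwᵢxᵢ = 90·7 + 3·2 + 60·0 + 200·8 + 20·5 + 200·9 = 4136.
Σwᵢyᵢ = 90·5 + 3·4 + 60·8 + 200·7 + 20·7 + 200·8 = 4082.
x* = 4136/573 = 7.22, y* = 4082/573 = 7.12.

(7.22, 7.12)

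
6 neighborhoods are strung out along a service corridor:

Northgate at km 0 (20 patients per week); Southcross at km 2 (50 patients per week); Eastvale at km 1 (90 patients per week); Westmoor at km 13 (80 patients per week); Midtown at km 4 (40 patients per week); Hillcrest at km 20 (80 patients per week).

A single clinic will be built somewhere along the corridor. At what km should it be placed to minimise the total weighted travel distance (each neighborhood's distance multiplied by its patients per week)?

x = 4

For a sum of weighted absolute distances on a line, the optimum is the weighted median (not the mean). Total weight W = 360; half-weight = 180.
Sort by position and accumulate weight:
  km 0 (Northgate, w=20) → cum 20
  km 1 (Eastvale, w=90) → cum 110
  km 2 (Southcross, w=50) → cum 160
  km 4 (Midtown, w=40) → cum 200  ≥ 180 → median here
  km 13 (Westmoor, w=80) → cum 280
  km 20 (Hillcrest, w=80) → cum 360
Optimal location: km 4.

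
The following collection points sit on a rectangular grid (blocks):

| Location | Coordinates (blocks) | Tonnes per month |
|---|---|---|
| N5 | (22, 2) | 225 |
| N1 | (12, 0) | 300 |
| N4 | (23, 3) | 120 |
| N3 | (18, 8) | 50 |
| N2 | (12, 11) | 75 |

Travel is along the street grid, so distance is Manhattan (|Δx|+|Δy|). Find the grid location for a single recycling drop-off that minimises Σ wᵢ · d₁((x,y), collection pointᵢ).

Manhattan distance separates: Σwᵢ(|x−xᵢ|+|y−yᵢ|) = Σwᵢ|x−xᵢ| + Σwᵢ|y−yᵢ|, so x and y are optimised independently as 1-D weighted medians.
Total weight W = 770; half = 385.
x-coordinate, sorted with cumulative weight:
  x=12 (N1, w=300) cum 300
  x=12 (N2, w=75) cum 375
  x=18 (N3, w=50) cum 425  ← median
  x=22 (N5, w=225) cum 650
  x=23 (N4, w=120) cum 770
⇒ x* = 18
y-coordinate, sorted with cumulative weight:
  y=0 (N1, w=300) cum 300
  y=2 (N5, w=225) cum 525  ← median
  y=3 (N4, w=120) cum 645
  y=8 (N3, w=50) cum 695
  y=11 (N2, w=75) cum 770
⇒ y* = 2

(18, 2)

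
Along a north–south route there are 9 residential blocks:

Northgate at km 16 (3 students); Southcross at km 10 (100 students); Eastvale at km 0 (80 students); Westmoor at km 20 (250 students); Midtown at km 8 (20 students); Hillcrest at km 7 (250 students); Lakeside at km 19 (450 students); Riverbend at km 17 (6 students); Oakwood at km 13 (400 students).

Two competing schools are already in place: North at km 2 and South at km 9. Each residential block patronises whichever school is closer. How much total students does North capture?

The indifferent point is the midpoint (2+9)/2 = 5.5; residential blocks left of it (closer to North at 2) go to North, those right go to South.
  Eastvale at 0 (w=80) → North
  Hillcrest at 7 (w=250) → South
  Midtown at 8 (w=20) → South
  Southcross at 10 (w=100) → South
  Oakwood at 13 (w=400) → South
  Northgate at 16 (w=3) → South
  Riverbend at 17 (w=6) → South
  Lakeside at 19 (w=450) → South
  Westmoor at 20 (w=250) → South
North captures 80; South captures 1479.

80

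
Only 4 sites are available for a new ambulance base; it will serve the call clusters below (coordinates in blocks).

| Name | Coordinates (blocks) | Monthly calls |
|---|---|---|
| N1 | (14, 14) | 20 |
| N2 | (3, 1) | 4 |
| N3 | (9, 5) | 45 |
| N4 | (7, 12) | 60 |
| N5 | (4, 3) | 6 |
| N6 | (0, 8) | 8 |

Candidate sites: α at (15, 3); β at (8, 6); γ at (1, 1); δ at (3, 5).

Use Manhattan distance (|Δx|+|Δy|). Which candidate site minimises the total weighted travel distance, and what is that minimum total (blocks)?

β, total 952 blocks

Total weighted distance at each candidate:
  α (15, 3): total = 1902
  β (8, 6): total = 952
  γ (1, 1): total = 2182
  δ (3, 5): total = 1412
Minimum is at β with total 952 blocks.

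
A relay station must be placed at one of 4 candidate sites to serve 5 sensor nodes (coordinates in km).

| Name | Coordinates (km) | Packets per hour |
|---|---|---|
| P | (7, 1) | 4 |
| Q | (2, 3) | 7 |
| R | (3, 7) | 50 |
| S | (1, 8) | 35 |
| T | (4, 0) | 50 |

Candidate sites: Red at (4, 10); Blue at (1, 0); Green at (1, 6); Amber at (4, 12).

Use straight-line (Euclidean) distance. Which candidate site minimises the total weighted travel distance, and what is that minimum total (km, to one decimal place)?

Green, total 570.6 km

Total weighted distance at each candidate:
  Red (4, 10): total = 873.2
  Blue (1, 0): total = 840.5
  Green (1, 6): total = 570.6
  Amber (4, 12): total = 1140.1
Minimum is at Green with total 570.6 km.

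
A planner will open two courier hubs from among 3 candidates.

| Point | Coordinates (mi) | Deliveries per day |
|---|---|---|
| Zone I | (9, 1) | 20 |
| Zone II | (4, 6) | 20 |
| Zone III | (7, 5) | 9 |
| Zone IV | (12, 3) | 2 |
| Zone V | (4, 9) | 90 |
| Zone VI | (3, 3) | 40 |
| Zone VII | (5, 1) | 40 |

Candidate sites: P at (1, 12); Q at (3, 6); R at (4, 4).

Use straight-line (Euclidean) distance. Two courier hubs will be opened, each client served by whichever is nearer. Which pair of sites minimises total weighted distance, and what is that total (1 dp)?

Evaluate every pair (each demand assigned to the nearer of the two):
  {Q, R}: total = 648.9
  {P, R}: total = 766.1
  {P, Q}: total = 852.3
Best pair: {Q, R} with total 648.9.

{Q, R}, total 648.9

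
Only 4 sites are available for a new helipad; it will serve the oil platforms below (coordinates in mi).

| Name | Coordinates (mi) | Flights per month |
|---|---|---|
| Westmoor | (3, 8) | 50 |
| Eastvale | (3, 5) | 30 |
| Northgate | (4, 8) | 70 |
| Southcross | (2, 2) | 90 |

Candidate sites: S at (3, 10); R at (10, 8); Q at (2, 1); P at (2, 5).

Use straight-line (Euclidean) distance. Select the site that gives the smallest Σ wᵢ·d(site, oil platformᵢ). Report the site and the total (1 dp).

Total weighted distance at each candidate:
  S (3, 10): total = 1132.1
  R (10, 8): total = 1898.5
  Q (2, 1): total = 1076.9
  P (2, 5): total = 710.5
Minimum is at P with total 710.5 mi.

P, total 710.5 mi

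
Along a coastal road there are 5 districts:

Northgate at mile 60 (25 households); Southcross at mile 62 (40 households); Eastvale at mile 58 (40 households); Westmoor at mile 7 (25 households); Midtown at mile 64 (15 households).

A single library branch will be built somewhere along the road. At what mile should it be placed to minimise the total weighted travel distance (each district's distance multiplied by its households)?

x = 60

For a sum of weighted absolute distances on a line, the optimum is the weighted median (not the mean). Total weight W = 145; half-weight = 72.5.
Sort by position and accumulate weight:
  mile 7 (Westmoor, w=25) → cum 25
  mile 58 (Eastvale, w=40) → cum 65
  mile 60 (Northgate, w=25) → cum 90  ≥ 72.5 → median here
  mile 62 (Southcross, w=40) → cum 130
  mile 64 (Midtown, w=15) → cum 145
Optimal location: mile 60.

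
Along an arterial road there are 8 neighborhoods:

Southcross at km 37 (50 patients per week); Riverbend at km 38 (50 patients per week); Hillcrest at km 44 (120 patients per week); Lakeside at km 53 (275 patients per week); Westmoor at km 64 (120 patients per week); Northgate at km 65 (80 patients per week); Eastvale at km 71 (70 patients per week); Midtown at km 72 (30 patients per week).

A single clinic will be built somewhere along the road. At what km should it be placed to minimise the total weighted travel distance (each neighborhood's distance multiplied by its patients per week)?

x = 53

For a sum of weighted absolute distances on a line, the optimum is the weighted median (not the mean). Total weight W = 795; half-weight = 397.5.
Sort by position and accumulate weight:
  km 37 (Southcross, w=50) → cum 50
  km 38 (Riverbend, w=50) → cum 100
  km 44 (Hillcrest, w=120) → cum 220
  km 53 (Lakeside, w=275) → cum 495  ≥ 397.5 → median here
  km 64 (Westmoor, w=120) → cum 615
  km 65 (Northgate, w=80) → cum 695
  km 71 (Eastvale, w=70) → cum 765
  km 72 (Midtown, w=30) → cum 795
Optimal location: km 53.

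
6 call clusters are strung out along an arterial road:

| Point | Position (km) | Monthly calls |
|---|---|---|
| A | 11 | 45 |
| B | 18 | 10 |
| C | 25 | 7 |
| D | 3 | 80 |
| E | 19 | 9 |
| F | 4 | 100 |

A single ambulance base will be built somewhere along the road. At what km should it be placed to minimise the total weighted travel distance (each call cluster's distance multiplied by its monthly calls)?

For a sum of weighted absolute distances on a line, the optimum is the weighted median (not the mean). Total weight W = 251; half-weight = 125.5.
Sort by position and accumulate weight:
  km 3 (D, w=80) → cum 80
  km 4 (F, w=100) → cum 180  ≥ 125.5 → median here
  km 11 (A, w=45) → cum 225
  km 18 (B, w=10) → cum 235
  km 19 (E, w=9) → cum 244
  km 25 (C, w=7) → cum 251
Optimal location: km 4.

x = 4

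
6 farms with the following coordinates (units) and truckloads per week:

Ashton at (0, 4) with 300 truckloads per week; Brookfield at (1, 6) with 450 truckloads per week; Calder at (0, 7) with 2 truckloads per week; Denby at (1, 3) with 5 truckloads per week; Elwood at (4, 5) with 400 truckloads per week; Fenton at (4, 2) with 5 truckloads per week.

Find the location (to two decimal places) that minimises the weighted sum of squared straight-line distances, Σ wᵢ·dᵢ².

The minimiser of Σwᵢ‖p−pᵢ‖² is the weighted centroid p* = (Σwᵢpᵢ)/(Σwᵢ).
Σwᵢ = 1162.
Σwᵢxᵢ = 300·0 + 450·1 + 2·0 + 5·1 + 400·4 + 5·4 = 2075.
Σwᵢyᵢ = 300·4 + 450·6 + 2·7 + 5·3 + 400·5 + 5·2 = 5939.
x* = 2075/1162 = 1.79, y* = 5939/1162 = 5.11.

(1.79, 5.11)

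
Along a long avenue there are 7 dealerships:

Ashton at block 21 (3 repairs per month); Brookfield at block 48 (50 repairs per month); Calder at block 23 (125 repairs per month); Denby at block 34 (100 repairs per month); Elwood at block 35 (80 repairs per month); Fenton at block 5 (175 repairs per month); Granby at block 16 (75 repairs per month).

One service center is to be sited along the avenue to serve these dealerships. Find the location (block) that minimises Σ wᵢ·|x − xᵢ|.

x = 23

For a sum of weighted absolute distances on a line, the optimum is the weighted median (not the mean). Total weight W = 608; half-weight = 304.
Sort by position and accumulate weight:
  block 5 (Fenton, w=175) → cum 175
  block 16 (Granby, w=75) → cum 250
  block 21 (Ashton, w=3) → cum 253
  block 23 (Calder, w=125) → cum 378  ≥ 304 → median here
  block 34 (Denby, w=100) → cum 478
  block 35 (Elwood, w=80) → cum 558
  block 48 (Brookfield, w=50) → cum 608
Optimal location: block 23.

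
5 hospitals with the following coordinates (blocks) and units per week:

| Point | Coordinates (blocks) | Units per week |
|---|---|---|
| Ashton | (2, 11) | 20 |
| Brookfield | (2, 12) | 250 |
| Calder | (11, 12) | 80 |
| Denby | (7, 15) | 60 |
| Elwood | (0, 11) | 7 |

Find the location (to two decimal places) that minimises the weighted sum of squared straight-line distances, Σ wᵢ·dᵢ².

(4.41, 12.37)

The minimiser of Σwᵢ‖p−pᵢ‖² is the weighted centroid p* = (Σwᵢpᵢ)/(Σwᵢ).
Σwᵢ = 417.
Σwᵢxᵢ = 20·2 + 250·2 + 80·11 + 60·7 + 7·0 = 1840.
Σwᵢyᵢ = 20·11 + 250·12 + 80·12 + 60·15 + 7·11 = 5157.
x* = 1840/417 = 4.41, y* = 5157/417 = 12.37.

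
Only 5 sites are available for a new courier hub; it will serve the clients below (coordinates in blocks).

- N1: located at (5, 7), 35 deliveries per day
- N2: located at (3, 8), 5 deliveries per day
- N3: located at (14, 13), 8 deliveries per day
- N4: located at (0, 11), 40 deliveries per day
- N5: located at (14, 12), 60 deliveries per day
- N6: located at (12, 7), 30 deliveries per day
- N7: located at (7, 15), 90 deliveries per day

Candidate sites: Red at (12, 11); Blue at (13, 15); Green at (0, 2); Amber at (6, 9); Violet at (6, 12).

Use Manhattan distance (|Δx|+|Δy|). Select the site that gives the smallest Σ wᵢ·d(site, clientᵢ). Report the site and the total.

Total weighted distance at each candidate:
  Red (12, 11): total = 2067
  Blue (13, 15): total = 2399
  Green (0, 2): total = 4705
  Amber (6, 9): total = 2071
  Violet (6, 12): total = 1767
Minimum is at Violet with total 1767 blocks.

Violet, total 1767 blocks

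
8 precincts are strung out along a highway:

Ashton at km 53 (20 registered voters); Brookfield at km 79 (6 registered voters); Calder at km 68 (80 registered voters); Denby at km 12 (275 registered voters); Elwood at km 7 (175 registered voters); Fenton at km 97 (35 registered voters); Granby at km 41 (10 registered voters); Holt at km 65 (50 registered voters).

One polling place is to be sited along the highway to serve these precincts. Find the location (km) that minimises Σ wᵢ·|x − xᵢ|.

For a sum of weighted absolute distances on a line, the optimum is the weighted median (not the mean). Total weight W = 651; half-weight = 325.5.
Sort by position and accumulate weight:
  km 7 (Elwood, w=175) → cum 175
  km 12 (Denby, w=275) → cum 450  ≥ 325.5 → median here
  km 41 (Granby, w=10) → cum 460
  km 53 (Ashton, w=20) → cum 480
  km 65 (Holt, w=50) → cum 530
  km 68 (Calder, w=80) → cum 610
  km 79 (Brookfield, w=6) → cum 616
  km 97 (Fenton, w=35) → cum 651
Optimal location: km 12.

x = 12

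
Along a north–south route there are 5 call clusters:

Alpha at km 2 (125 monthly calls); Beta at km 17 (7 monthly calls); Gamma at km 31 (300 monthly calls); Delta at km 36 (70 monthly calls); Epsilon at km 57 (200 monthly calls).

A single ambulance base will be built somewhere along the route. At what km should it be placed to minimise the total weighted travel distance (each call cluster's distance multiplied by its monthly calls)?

For a sum of weighted absolute distances on a line, the optimum is the weighted median (not the mean). Total weight W = 702; half-weight = 351.
Sort by position and accumulate weight:
  km 2 (Alpha, w=125) → cum 125
  km 17 (Beta, w=7) → cum 132
  km 31 (Gamma, w=300) → cum 432  ≥ 351 → median here
  km 36 (Delta, w=70) → cum 502
  km 57 (Epsilon, w=200) → cum 702
Optimal location: km 31.

x = 31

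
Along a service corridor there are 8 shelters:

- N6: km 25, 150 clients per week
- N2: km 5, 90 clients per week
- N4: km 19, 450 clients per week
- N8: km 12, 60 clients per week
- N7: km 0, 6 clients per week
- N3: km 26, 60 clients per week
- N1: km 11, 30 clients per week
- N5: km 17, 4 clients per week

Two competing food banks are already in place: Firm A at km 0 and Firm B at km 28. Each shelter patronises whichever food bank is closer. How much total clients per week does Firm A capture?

The indifferent point is the midpoint (0+28)/2 = 14; shelters left of it (closer to Firm A at 0) go to Firm A, those right go to Firm B.
  N7 at 0 (w=6) → Firm A
  N2 at 5 (w=90) → Firm A
  N1 at 11 (w=30) → Firm A
  N8 at 12 (w=60) → Firm A
  N5 at 17 (w=4) → Firm B
  N4 at 19 (w=450) → Firm B
  N6 at 25 (w=150) → Firm B
  N3 at 26 (w=60) → Firm B
Firm A captures 186; Firm B captures 664.

186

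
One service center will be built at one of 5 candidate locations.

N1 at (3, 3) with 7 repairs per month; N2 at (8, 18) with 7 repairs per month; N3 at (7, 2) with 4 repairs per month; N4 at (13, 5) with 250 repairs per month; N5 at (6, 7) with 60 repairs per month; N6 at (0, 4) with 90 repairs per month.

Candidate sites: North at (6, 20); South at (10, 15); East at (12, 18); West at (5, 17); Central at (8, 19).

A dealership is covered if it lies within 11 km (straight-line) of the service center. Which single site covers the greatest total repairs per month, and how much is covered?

Coverage radius r = 11 km; a point is covered iff (Δx)²+(Δy)² ≤ 11² = 121.
  North (6, 20): covers {N2} → 7
  South (10, 15): covers {N2, N4, N5} → 317
  East (12, 18): covers {N2} → 7
  West (5, 17): covers {N2, N5} → 67
  Central (8, 19): covers {N2} → 7
Maximum coverage at South: 317 repairs per month.

South, covering 317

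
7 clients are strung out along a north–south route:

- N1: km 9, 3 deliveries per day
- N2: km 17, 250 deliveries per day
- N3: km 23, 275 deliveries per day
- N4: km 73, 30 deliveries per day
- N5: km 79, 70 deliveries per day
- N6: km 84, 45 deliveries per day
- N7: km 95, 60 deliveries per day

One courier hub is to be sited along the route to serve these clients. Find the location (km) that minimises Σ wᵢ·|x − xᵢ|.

For a sum of weighted absolute distances on a line, the optimum is the weighted median (not the mean). Total weight W = 733; half-weight = 366.5.
Sort by position and accumulate weight:
  km 9 (N1, w=3) → cum 3
  km 17 (N2, w=250) → cum 253
  km 23 (N3, w=275) → cum 528  ≥ 366.5 → median here
  km 73 (N4, w=30) → cum 558
  km 79 (N5, w=70) → cum 628
  km 84 (N6, w=45) → cum 673
  km 95 (N7, w=60) → cum 733
Optimal location: km 23.

x = 23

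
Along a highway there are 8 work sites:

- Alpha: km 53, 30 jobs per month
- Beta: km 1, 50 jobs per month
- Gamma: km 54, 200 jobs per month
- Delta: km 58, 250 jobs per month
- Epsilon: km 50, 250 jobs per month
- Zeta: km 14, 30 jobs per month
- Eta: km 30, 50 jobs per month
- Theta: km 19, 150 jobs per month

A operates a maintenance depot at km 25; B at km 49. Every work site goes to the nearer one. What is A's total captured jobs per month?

The indifferent point is the midpoint (25+49)/2 = 37; work sites left of it (closer to A at 25) go to A, those right go to B.
  Beta at 1 (w=50) → A
  Zeta at 14 (w=30) → A
  Theta at 19 (w=150) → A
  Eta at 30 (w=50) → A
  Epsilon at 50 (w=250) → B
  Alpha at 53 (w=30) → B
  Gamma at 54 (w=200) → B
  Delta at 58 (w=250) → B
A captures 280; B captures 730.

280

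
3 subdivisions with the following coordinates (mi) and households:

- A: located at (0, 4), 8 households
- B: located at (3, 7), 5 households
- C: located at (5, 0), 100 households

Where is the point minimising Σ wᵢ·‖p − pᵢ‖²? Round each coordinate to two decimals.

(4.56, 0.59)

The minimiser of Σwᵢ‖p−pᵢ‖² is the weighted centroid p* = (Σwᵢpᵢ)/(Σwᵢ).
Σwᵢ = 113.
Σwᵢxᵢ = 8·0 + 5·3 + 100·5 = 515.
Σwᵢyᵢ = 8·4 + 5·7 + 100·0 = 67.
x* = 515/113 = 4.56, y* = 67/113 = 0.59.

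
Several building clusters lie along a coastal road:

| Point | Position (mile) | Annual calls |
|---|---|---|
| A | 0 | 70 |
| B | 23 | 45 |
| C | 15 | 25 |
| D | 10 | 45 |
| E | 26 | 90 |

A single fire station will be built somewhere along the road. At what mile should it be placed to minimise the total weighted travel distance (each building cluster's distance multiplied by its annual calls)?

x = 15

For a sum of weighted absolute distances on a line, the optimum is the weighted median (not the mean). Total weight W = 275; half-weight = 137.5.
Sort by position and accumulate weight:
  mile 0 (A, w=70) → cum 70
  mile 10 (D, w=45) → cum 115
  mile 15 (C, w=25) → cum 140  ≥ 137.5 → median here
  mile 23 (B, w=45) → cum 185
  mile 26 (E, w=90) → cum 275
Optimal location: mile 15.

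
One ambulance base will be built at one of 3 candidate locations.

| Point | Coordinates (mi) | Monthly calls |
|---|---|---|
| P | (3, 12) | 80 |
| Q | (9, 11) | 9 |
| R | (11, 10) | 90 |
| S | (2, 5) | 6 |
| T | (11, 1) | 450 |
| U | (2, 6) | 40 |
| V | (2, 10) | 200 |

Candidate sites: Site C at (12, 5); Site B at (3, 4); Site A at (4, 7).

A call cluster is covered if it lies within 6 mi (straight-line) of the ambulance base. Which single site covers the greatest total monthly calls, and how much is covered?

Site C, covering 540

Coverage radius r = 6 mi; a point is covered iff (Δx)²+(Δy)² ≤ 6² = 36.
  Site C (12, 5): covers {R, T} → 540
  Site B (3, 4): covers {S, U} → 46
  Site A (4, 7): covers {P, S, U, V} → 326
Maximum coverage at Site C: 540 monthly calls.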